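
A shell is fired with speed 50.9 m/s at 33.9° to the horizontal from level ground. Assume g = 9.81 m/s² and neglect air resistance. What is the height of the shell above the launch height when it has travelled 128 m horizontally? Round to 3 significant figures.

41.0 m

v_x = 50.9 cos 33.9° = 42.25 m/s, v_y0 = 50.9 sin 33.9° = 28.39 m/s.
Time to reach x = 128 m: t = x / v_x = 128 / 42.25 = 3.030 s.
y = v_y0 t − ½ g t² = 28.39×3.030 − 4.905×3.030² = 41.0 m.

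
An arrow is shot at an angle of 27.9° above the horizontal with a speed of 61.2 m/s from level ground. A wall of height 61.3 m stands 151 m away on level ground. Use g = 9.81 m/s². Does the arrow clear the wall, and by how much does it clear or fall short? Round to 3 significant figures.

No — it falls 19.6 m short of clearing the wall.

v_x = 61.2 cos 27.9° = 54.09 m/s; v_y0 = 61.2 sin 27.9° = 28.64 m/s.
Time to reach the wall: t = 151 / 54.09 = 2.792 s.
Height at that point: y = 28.64×2.792 − 4.905×2.792² = 41.73 m.
That is 61.3 − 41.73 = 19.6 m below the top of the wall, so the arrow does not clear it.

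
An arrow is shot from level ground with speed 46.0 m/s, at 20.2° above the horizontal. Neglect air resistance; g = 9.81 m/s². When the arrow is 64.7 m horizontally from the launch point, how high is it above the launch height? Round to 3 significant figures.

v_x = 46.0 cos 20.2° = 43.17 m/s, v_y0 = 46.0 sin 20.2° = 15.88 m/s.
Time to reach x = 64.7 m: t = x / v_x = 64.7 / 43.17 = 1.499 s.
y = v_y0 t − ½ g t² = 15.88×1.499 − 4.905×1.499² = 12.8 m.

12.8 m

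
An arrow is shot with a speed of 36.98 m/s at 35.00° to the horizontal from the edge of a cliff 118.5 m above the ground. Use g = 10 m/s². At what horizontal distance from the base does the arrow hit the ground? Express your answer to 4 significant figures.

225.1 m

Components: v_x = 36.98 cos 35.00° = 30.292 m/s, v_y = 36.98 sin 35.00° = 21.211 m/s.
Vertical: 0 = 118.5 + 21.211 t − ½(10) t² ⇒ 5.000 t² − 21.211 t − 118.5 = 0.
t = [21.211 + √(449.91 + 2370.0)] / 10.00 = 7.4314 s.
Horizontal: R = v_x · t = 30.292 × 7.4314 = 225.1 m.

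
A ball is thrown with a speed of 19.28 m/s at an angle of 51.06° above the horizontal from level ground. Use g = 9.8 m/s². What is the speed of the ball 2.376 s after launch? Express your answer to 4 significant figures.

14.68 m/s

v_x = 19.28 cos 51.06° = 12.118 m/s (constant).
v_y(t) = 19.28 sin 51.06° − g t = 14.996 − 9.8 × 2.376 = -8.2888 m/s.
Speed = √(v_x² + v_y²) = √(146.85 + 68.704) = 14.68 m/s.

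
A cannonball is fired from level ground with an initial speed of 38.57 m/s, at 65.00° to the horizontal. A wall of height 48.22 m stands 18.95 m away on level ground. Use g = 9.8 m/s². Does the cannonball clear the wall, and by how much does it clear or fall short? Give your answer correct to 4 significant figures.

No — it falls 14.20 m short of clearing the wall.

v_x = 38.57 cos 65.00° = 16.300 m/s; v_y0 = 38.57 sin 65.00° = 34.956 m/s.
Time to reach the wall: t = 18.95 / 16.300 = 1.1626 s.
Height at that point: y = 34.956×1.1626 − 4.900×1.1626² = 34.017 m.
That is 48.22 − 34.017 = 14.20 m below the top of the wall, so the cannonball does not clear it.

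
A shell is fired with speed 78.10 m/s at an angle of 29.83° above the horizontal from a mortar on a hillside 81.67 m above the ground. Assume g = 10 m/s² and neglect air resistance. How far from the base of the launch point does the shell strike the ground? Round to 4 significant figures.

Components: v_x = 78.10 cos 29.83° = 67.752 m/s, v_y = 78.10 sin 29.83° = 38.849 m/s.
Vertical: 0 = 81.67 + 38.849 t − ½(10) t² ⇒ 5.000 t² − 38.849 t − 81.67 = 0.
t = [38.849 + √(1509.2 + 1633.4)] / 10.00 = 9.4908 s.
Horizontal: R = v_x · t = 67.752 × 9.4908 = 643.0 m.

643.0 m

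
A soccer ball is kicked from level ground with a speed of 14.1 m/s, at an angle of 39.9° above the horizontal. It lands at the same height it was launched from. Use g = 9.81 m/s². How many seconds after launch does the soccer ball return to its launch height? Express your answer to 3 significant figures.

1.84 s

Vertical component: v_y = 14.1 sin 39.9° = 9.044 m/s.
For a projectile landing at launch height, time of flight is t = 2 v_y / g = 2 × 9.044 / 9.81 = 1.84 s.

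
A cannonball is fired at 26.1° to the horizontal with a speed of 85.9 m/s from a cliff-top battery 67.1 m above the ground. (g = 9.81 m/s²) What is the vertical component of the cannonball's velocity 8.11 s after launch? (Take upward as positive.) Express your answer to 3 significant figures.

Initial vertical component: v_y0 = 85.9 sin 26.1° = 37.79 m/s.
v_y(t) = v_y0 − g t = 37.79 − 9.81 × 8.11 = -41.8 m/s.

-41.8 m/s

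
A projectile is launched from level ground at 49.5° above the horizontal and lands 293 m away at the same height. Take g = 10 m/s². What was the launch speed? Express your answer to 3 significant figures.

54.5 m/s

On level ground, R = v₀² sin(2θ) / g, so v₀ = √(R g / sin 2θ).
sin(2 × 49.5°) = 0.9877.
v₀ = √(293 × 10 / 0.9877) = √2966 = 54.5 m/s.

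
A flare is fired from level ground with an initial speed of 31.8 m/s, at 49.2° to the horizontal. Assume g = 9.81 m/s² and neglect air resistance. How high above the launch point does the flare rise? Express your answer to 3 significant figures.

29.5 m

Vertical component of launch velocity: v_y = 31.8 sin 49.2° = 24.07 m/s.
At the highest point the vertical velocity is zero, so v_y² = 2 g h_max.
h_max = (24.07)² / (2 × 9.81) = 579.4 / 19.62 = 29.5 m.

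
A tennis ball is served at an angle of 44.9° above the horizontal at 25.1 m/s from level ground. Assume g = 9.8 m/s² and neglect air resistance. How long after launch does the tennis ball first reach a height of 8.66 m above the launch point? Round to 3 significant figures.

0.583 s

v_y0 = 25.1 sin 44.9° = 17.72 m/s.
Set y = v_y0 t − ½ g t² = 8.66: 4.900 t² − 17.72 t + 8.66 = 0.
t = [17.72 ± √(314.0 − 169.7)] / 9.8 = (17.72 ± 12.01) / 9.8, giving t = 0.583 s or t = 3.03 s.
The tennis ball is on the way up at the first time, so t = 0.583 s.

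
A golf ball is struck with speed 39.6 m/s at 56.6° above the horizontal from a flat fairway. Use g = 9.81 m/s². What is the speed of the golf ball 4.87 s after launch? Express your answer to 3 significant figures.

26.3 m/s

v_x = 39.6 cos 56.6° = 21.80 m/s (constant).
v_y(t) = 39.6 sin 56.6° − g t = 33.06 − 9.81 × 4.87 = -14.71 m/s.
Speed = √(v_x² + v_y²) = √(475.2 + 216.4) = 26.3 m/s.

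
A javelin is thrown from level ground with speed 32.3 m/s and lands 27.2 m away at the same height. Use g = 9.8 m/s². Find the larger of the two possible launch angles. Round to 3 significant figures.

Level-ground range: R = v₀² sin(2θ)/g ⇒ sin 2θ = R g / v₀² = 27.2×9.8/32.3² = 0.2555.
2θ = arcsin(0.2555) = 14.80° or 180° − 14.80° = 165.20°.
So θ = 7.40° or θ = 82.6°.

82.6°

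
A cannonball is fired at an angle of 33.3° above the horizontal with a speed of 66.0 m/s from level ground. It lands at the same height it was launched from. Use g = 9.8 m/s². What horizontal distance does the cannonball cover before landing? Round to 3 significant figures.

For level ground, R = v₀² sin(2θ) / g.
sin(2 × 33.3°) = sin 66.60° = 0.9178.
R = (66.0)² × 0.9178 / 9.8 = 408 m.

408 m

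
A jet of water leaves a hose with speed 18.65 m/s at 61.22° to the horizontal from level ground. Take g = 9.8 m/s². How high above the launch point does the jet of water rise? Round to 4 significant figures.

13.63 m

Vertical component of launch velocity: v_y = 18.65 sin 61.22° = 16.346 m/s.
At the highest point the vertical velocity is zero, so v_y² = 2 g h_max.
h_max = (16.346)² / (2 × 9.8) = 267.19 / 19.60 = 13.63 m.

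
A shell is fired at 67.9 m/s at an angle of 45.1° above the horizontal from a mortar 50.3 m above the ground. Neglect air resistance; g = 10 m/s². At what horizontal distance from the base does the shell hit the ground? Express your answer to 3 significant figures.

Components: v_x = 67.9 cos 45.1° = 47.93 m/s, v_y = 67.9 sin 45.1° = 48.10 m/s.
Vertical: 0 = 50.3 + 48.10 t − ½(10) t² ⇒ 5.000 t² − 48.10 t − 50.3 = 0.
t = [48.10 + √(2314 + 1006)] / 10.00 = 10.57 s.
Horizontal: R = v_x · t = 47.93 × 10.57 = 507 m.

507 m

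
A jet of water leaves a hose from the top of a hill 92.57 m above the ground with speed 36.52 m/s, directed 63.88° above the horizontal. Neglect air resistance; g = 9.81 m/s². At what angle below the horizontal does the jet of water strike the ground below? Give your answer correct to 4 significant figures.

v_x = 36.52 cos 63.88° = 16.078 m/s.
At impact |v_y| = √(v_y0² + 2 g h) = √(32.790² + 2×9.81×92.57) = 53.772 m/s.
Angle below horizontal = arctan(|v_y| / v_x) = arctan(53.772 / 16.078) = 73.35°.

73.35°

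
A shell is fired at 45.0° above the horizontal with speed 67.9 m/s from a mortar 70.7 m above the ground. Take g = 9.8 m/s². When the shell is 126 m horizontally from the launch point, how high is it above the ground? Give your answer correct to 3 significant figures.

v_x = 67.9 cos 45.0° = 48.01 m/s, v_y0 = 67.9 sin 45.0° = 48.01 m/s.
Time to reach x = 126 m: t = x / v_x = 126 / 48.01 = 2.624 s.
y = 70.7 + v_y0 t − ½ g t² = 70.7 + 48.01×2.624 − 4.900×2.624² = 163 m.

163 m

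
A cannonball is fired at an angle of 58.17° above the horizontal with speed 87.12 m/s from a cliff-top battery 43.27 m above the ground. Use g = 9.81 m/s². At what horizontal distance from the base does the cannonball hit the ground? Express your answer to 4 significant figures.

Components: v_x = 87.12 cos 58.17° = 45.947 m/s, v_y = 87.12 sin 58.17° = 74.019 m/s.
Vertical: 0 = 43.27 + 74.019 t − ½(9.81) t² ⇒ 4.905 t² − 74.019 t − 43.27 = 0.
t = [74.019 + √(5478.8 + 848.96)] / 9.810 = 15.654 s.
Horizontal: R = v_x · t = 45.947 × 15.654 = 719.3 m.

719.3 m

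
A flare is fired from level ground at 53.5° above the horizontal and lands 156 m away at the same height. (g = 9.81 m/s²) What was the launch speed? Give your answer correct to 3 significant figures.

On level ground, R = v₀² sin(2θ) / g, so v₀ = √(R g / sin 2θ).
sin(2 × 53.5°) = 0.9563.
v₀ = √(156 × 9.81 / 0.9563) = √1600 = 40.0 m/s.

40.0 m/s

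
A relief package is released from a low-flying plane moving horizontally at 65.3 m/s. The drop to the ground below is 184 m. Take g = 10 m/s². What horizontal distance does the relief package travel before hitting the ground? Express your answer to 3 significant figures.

396 m

Initial vertical velocity is zero, so the fall time comes from h = ½ g t²: t = √(2 × 184 / 10) = 6.066 s.
Horizontal motion is uniform at 65.3 m/s, so x = 65.3 × 6.066 = 396 m.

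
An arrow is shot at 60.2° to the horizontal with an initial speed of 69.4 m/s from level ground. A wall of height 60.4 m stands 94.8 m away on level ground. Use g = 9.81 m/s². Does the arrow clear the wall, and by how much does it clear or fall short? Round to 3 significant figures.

Yes — it clears the wall by 68.1 m.

v_x = 69.4 cos 60.2° = 34.49 m/s; v_y0 = 69.4 sin 60.2° = 60.22 m/s.
Time to reach the wall: t = 94.8 / 34.49 = 2.749 s.
Height at that point: y = 60.22×2.749 − 4.905×2.749² = 128.5 m.
That is 128.5 − 60.4 = 68.1 m above the top of the wall, so the arrow clears it.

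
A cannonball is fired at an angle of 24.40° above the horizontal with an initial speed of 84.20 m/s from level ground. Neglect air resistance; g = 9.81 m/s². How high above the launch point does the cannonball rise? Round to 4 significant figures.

Vertical component of launch velocity: v_y = 84.20 sin 24.40° = 34.783 m/s.
At the highest point the vertical velocity is zero, so v_y² = 2 g h_max.
h_max = (34.783)² / (2 × 9.81) = 1209.9 / 19.62 = 61.67 m.

61.67 m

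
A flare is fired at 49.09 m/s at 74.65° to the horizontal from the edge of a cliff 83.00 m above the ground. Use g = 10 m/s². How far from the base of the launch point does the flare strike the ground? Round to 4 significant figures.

Components: v_x = 49.09 cos 74.65° = 12.995 m/s, v_y = 49.09 sin 74.65° = 47.339 m/s.
Vertical: 0 = 83.00 + 47.339 t − ½(10) t² ⇒ 5.000 t² − 47.339 t − 83.00 = 0.
t = [47.339 + √(2241.0 + 1660.0)] / 10.00 = 10.980 s.
Horizontal: R = v_x · t = 12.995 × 10.980 = 142.7 m.

142.7 m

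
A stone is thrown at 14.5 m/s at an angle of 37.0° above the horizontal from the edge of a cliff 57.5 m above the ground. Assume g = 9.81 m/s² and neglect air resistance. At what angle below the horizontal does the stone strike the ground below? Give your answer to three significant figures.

v_x = 14.5 cos 37.0° = 11.58 m/s.
At impact |v_y| = √(v_y0² + 2 g h) = √(8.726² + 2×9.81×57.5) = 34.70 m/s.
Angle below horizontal = arctan(|v_y| / v_x) = arctan(34.70 / 11.58) = 71.5°.

71.5°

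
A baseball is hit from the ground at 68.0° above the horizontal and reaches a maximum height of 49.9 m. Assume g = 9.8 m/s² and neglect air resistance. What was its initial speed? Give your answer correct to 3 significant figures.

33.7 m/s

At maximum height v_y = 0, so (v₀ sin θ)² = 2 g H.
v₀ sin 68.0° = √(2 × 9.8 × 49.9) = 31.27 m/s.
v₀ = 31.27 / sin 68.0° = 31.27 / 0.9272 = 33.7 m/s.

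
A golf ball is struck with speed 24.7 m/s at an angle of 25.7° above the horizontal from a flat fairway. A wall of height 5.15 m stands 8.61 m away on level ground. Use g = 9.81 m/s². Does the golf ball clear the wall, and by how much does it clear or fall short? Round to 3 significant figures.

v_x = 24.7 cos 25.7° = 22.26 m/s; v_y0 = 24.7 sin 25.7° = 10.71 m/s.
Time to reach the wall: t = 8.61 / 22.26 = 0.3868 s.
Height at that point: y = 10.71×0.3868 − 4.905×0.3868² = 3.409 m.
That is 5.15 − 3.409 = 1.74 m below the top of the wall, so the golf ball does not clear it.

No — it falls 1.74 m short of clearing the wall.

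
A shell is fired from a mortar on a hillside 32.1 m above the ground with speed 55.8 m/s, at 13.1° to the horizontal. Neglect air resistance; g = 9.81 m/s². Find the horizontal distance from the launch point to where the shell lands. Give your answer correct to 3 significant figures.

226 m

Components: v_x = 55.8 cos 13.1° = 54.35 m/s, v_y = 55.8 sin 13.1° = 12.65 m/s.
Vertical: 0 = 32.1 + 12.65 t − ½(9.81) t² ⇒ 4.905 t² − 12.65 t − 32.1 = 0.
t = [12.65 + √(160.0 + 629.8)] / 9.810 = 4.154 s.
Horizontal: R = v_x · t = 54.35 × 4.154 = 226 m.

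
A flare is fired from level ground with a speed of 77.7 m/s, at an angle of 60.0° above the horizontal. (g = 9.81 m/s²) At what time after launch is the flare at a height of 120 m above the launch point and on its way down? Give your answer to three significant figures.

v_y0 = 77.7 sin 60.0° = 67.29 m/s.
Set y = v_y0 t − ½ g t² = 120: 4.905 t² − 67.29 t + 120 = 0.
t = [67.29 ± √(4528 − 2354)] / 9.81 = (67.29 ± 46.63) / 9.81, giving t = 2.11 s or t = 11.6 s.
On the way down corresponds to the larger root: t = 11.6 s.

11.6 s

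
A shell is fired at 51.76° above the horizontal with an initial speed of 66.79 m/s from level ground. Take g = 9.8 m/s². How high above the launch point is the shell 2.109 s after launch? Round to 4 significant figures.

v_y0 = 66.79 sin 51.76° = 52.459 m/s.
y(t) = v_y0 t − ½ g t² = 52.459×2.109 − 4.900×2.109² = 88.84 m.

88.84 m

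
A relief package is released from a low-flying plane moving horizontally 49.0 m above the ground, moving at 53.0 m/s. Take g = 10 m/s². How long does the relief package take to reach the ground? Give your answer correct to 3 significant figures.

The horizontal speed doesn't affect the fall. With v_y0 = 0, h = ½ g t².
t = √(2 × 49.0 / 10) = √9.800 = 3.13 s.

3.13 s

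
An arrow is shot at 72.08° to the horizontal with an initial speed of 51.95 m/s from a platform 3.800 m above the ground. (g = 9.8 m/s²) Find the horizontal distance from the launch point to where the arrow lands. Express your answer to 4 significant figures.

Components: v_x = 51.95 cos 72.08° = 15.984 m/s, v_y = 51.95 sin 72.08° = 49.430 m/s.
Vertical: 0 = 3.800 + 49.430 t − ½(9.8) t² ⇒ 4.900 t² − 49.430 t − 3.800 = 0.
t = [49.430 + √(2443.3 + 74.480)] / 9.800 = 10.164 s.
Horizontal: R = v_x · t = 15.984 × 10.164 = 162.5 m.

162.5 m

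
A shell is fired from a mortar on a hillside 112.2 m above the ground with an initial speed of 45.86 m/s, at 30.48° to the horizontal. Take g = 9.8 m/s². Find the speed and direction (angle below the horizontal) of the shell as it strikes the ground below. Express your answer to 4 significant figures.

65.59 m/s at 52.95° below the horizontal

v_x = 45.86 cos 30.48° = 39.522 m/s (constant).
|v_y| at impact = √((23.262)² + 2×9.8×112.2) = 52.347 m/s.
Speed = √(39.522² + 52.347²) = 65.59 m/s; angle = arctan(52.347/39.522) = 52.95° below horizontal.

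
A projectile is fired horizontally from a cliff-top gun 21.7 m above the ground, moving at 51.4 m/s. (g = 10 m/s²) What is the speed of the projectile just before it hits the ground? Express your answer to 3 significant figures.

55.5 m/s

Fall time: t = √(2 × 21.7 / 10) = 2.083 s.
At impact: v_x = 51.4 m/s (unchanged), v_y = g t = 10 × 2.083 = 20.83 m/s.
Speed = √(v_x² + v_y²) = √(2642 + 433.9) = 55.5 m/s.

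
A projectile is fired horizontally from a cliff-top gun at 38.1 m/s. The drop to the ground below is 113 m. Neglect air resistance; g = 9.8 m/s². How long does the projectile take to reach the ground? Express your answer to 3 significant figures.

4.80 s

The horizontal speed doesn't affect the fall. With v_y0 = 0, h = ½ g t².
t = √(2 × 113 / 9.8) = √23.06 = 4.80 s.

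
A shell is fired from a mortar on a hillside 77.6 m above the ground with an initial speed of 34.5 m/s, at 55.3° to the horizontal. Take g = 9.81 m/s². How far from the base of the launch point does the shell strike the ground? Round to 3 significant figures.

153 m

Components: v_x = 34.5 cos 55.3° = 19.64 m/s, v_y = 34.5 sin 55.3° = 28.36 m/s.
Vertical: 0 = 77.6 + 28.36 t − ½(9.81) t² ⇒ 4.905 t² − 28.36 t − 77.6 = 0.
t = [28.36 + √(804.3 + 1523)] / 9.810 = 7.809 s.
Horizontal: R = v_x · t = 19.64 × 7.809 = 153 m.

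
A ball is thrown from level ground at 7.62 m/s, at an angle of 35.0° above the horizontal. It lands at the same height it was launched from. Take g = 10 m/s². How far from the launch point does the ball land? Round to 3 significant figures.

For level ground, R = v₀² sin(2θ) / g.
sin(2 × 35.0°) = sin 70.00° = 0.9397.
R = (7.62)² × 0.9397 / 10 = 5.46 m.

5.46 m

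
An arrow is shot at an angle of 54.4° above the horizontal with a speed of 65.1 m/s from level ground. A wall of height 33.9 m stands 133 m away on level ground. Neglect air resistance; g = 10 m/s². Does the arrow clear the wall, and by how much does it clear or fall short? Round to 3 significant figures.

Yes — it clears the wall by 90.3 m.

v_x = 65.1 cos 54.4° = 37.90 m/s; v_y0 = 65.1 sin 54.4° = 52.93 m/s.
Time to reach the wall: t = 133 / 37.90 = 3.509 s.
Height at that point: y = 52.93×3.509 − 5.000×3.509² = 124.2 m.
That is 124.2 − 33.9 = 90.3 m above the top of the wall, so the arrow clears it.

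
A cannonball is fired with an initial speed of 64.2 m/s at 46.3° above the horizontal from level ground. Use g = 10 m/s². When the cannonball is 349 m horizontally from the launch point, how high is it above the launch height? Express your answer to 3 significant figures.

55.6 m

v_x = 64.2 cos 46.3° = 44.35 m/s, v_y0 = 64.2 sin 46.3° = 46.41 m/s.
Time to reach x = 349 m: t = x / v_x = 349 / 44.35 = 7.869 s.
y = v_y0 t − ½ g t² = 46.41×7.869 − 5.000×7.869² = 55.6 m.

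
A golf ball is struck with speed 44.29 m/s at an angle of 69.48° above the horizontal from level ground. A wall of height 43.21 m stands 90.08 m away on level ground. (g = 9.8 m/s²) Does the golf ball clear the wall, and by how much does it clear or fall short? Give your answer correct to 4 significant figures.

Yes — it clears the wall by 32.50 m.

v_x = 44.29 cos 69.48° = 15.525 m/s; v_y0 = 44.29 sin 69.48° = 41.480 m/s.
Time to reach the wall: t = 90.08 / 15.525 = 5.8023 s.
Height at that point: y = 41.480×5.8023 − 4.900×5.8023² = 75.713 m.
That is 75.713 − 43.21 = 32.50 m above the top of the wall, so the golf ball clears it.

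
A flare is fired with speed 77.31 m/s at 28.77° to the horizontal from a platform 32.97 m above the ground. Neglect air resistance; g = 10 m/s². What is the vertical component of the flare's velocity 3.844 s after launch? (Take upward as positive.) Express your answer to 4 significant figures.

Initial vertical component: v_y0 = 77.31 sin 28.77° = 37.209 m/s.
v_y(t) = v_y0 − g t = 37.209 − 10 × 3.844 = -1.231 m/s.

-1.231 m/s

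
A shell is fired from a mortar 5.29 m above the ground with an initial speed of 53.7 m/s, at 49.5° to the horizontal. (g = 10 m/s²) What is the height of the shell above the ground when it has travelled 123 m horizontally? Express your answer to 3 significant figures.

87.1 m

v_x = 53.7 cos 49.5° = 34.88 m/s, v_y0 = 53.7 sin 49.5° = 40.83 m/s.
Time to reach x = 123 m: t = x / v_x = 123 / 34.88 = 3.526 s.
y = 5.29 + v_y0 t − ½ g t² = 5.29 + 40.83×3.526 − 5.000×3.526² = 87.1 m.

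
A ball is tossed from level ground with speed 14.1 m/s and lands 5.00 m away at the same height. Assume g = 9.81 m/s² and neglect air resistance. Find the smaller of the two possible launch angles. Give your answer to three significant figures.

Level-ground range: R = v₀² sin(2θ)/g ⇒ sin 2θ = R g / v₀² = 5.00×9.81/14.1² = 0.2467.
2θ = arcsin(0.2467) = 14.28° or 180° − 14.28° = 165.72°.
So θ = 7.14° or θ = 82.9°.

7.14°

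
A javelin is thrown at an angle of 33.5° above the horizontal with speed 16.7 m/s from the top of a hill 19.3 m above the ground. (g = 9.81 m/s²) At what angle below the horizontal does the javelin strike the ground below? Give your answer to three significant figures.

57.1°

v_x = 16.7 cos 33.5° = 13.93 m/s.
At impact |v_y| = √(v_y0² + 2 g h) = √(9.217² + 2×9.81×19.3) = 21.53 m/s.
Angle below horizontal = arctan(|v_y| / v_x) = arctan(21.53 / 13.93) = 57.1°.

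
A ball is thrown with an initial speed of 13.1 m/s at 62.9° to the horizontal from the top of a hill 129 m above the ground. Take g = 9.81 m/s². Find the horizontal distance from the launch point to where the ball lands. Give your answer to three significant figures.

38.5 m

Components: v_x = 13.1 cos 62.9° = 5.968 m/s, v_y = 13.1 sin 62.9° = 11.66 m/s.
Vertical: 0 = 129 + 11.66 t − ½(9.81) t² ⇒ 4.905 t² − 11.66 t − 129 = 0.
t = [11.66 + √(136.0 + 2531)] / 9.810 = 6.453 s.
Horizontal: R = v_x · t = 5.968 × 6.453 = 38.5 m.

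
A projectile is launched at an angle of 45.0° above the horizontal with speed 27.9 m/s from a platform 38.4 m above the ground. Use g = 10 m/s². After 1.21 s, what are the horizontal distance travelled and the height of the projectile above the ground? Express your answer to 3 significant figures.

v_x = 27.9 cos 45.0° = 19.73 m/s; v_y0 = 27.9 sin 45.0° = 19.73 m/s.
x = v_x t = 19.73 × 1.21 = 23.9 m.
y = 38.4 + v_y0 t − ½ g t² = 55.0 m.

x = 23.9 m, y = 55.0 m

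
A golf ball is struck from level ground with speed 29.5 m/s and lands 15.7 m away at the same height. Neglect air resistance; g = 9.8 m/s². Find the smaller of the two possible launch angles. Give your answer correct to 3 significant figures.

Level-ground range: R = v₀² sin(2θ)/g ⇒ sin 2θ = R g / v₀² = 15.7×9.8/29.5² = 0.1768.
2θ = arcsin(0.1768) = 10.18° or 180° − 10.18° = 169.82°.
So θ = 5.09° or θ = 84.9°.

5.09°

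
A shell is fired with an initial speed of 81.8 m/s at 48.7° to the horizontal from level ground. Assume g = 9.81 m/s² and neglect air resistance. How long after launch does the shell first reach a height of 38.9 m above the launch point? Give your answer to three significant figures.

0.669 s

v_y0 = 81.8 sin 48.7° = 61.45 m/s.
Set y = v_y0 t − ½ g t² = 38.9: 4.905 t² − 61.45 t + 38.9 = 0.
t = [61.45 ± √(3776 − 763.2)] / 9.81 = (61.45 ± 54.89) / 9.81, giving t = 0.669 s or t = 11.9 s.
The shell is on the way up at the first time, so t = 0.669 s.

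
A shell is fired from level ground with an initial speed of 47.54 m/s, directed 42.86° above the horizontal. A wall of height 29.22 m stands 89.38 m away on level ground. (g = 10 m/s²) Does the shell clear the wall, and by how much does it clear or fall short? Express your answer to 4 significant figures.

Yes — it clears the wall by 20.83 m.

v_x = 47.54 cos 42.86° = 34.848 m/s; v_y0 = 47.54 sin 42.86° = 32.337 m/s.
Time to reach the wall: t = 89.38 / 34.848 = 2.5649 s.
Height at that point: y = 32.337×2.5649 − 5.000×2.5649² = 50.048 m.
That is 50.048 − 29.22 = 20.83 m above the top of the wall, so the shell clears it.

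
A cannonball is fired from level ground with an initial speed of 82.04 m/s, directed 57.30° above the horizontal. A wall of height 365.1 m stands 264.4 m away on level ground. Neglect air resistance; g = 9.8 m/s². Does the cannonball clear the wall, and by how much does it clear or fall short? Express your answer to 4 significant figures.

v_x = 82.04 cos 57.30° = 44.321 m/s; v_y0 = 82.04 sin 57.30° = 69.038 m/s.
Time to reach the wall: t = 264.4 / 44.321 = 5.9656 s.
Height at that point: y = 69.038×5.9656 − 4.900×5.9656² = 237.47 m.
That is 365.1 − 237.47 = 127.6 m below the top of the wall, so the cannonball does not clear it.

No — it falls 127.6 m short of clearing the wall.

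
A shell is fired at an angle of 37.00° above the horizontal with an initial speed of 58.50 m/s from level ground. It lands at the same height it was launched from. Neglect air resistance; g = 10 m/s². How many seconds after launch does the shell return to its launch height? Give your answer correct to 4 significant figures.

Vertical component: v_y = 58.50 sin 37.00° = 35.206 m/s.
For a projectile landing at launch height, time of flight is t = 2 v_y / g = 2 × 35.206 / 10 = 7.041 s.

7.041 s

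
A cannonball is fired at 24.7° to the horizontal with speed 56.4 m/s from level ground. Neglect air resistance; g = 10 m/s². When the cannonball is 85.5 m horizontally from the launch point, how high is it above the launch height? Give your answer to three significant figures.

25.4 m

v_x = 56.4 cos 24.7° = 51.24 m/s, v_y0 = 56.4 sin 24.7° = 23.57 m/s.
Time to reach x = 85.5 m: t = x / v_x = 85.5 / 51.24 = 1.669 s.
y = v_y0 t − ½ g t² = 23.57×1.669 − 5.000×1.669² = 25.4 m.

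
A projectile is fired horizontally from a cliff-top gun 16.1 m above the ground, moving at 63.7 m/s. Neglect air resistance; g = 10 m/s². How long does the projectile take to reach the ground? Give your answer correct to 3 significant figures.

The horizontal speed doesn't affect the fall. With v_y0 = 0, h = ½ g t².
t = √(2 × 16.1 / 10) = √3.220 = 1.79 s.

1.79 s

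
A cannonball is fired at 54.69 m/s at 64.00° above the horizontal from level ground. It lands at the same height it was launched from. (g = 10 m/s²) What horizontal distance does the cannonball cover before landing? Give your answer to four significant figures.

Components: v_x = 54.69 cos 64.00° = 23.975 m/s, v_y = 54.69 sin 64.00° = 49.155 m/s.
Time of flight (same landing height): t = 2 v_y / g = 2 × 49.155 / 10 = 9.8310 s.
Range: R = v_x · t = 23.975 × 9.8310 = 235.7 m.

235.7 m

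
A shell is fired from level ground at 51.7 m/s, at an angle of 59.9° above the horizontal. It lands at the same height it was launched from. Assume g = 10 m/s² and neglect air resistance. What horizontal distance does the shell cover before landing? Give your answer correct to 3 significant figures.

Components: v_x = 51.7 cos 59.9° = 25.93 m/s, v_y = 51.7 sin 59.9° = 44.73 m/s.
Time of flight (same landing height): t = 2 v_y / g = 2 × 44.73 / 10 = 8.946 s.
Range: R = v_x · t = 25.93 × 8.946 = 232 m.

232 m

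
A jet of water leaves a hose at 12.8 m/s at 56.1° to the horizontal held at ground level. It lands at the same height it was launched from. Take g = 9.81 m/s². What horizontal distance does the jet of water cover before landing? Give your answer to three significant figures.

15.5 m

Components: v_x = 12.8 cos 56.1° = 7.139 m/s, v_y = 12.8 sin 56.1° = 10.62 m/s.
Time of flight (same landing height): t = 2 v_y / g = 2 × 10.62 / 9.81 = 2.165 s.
Range: R = v_x · t = 7.139 × 2.165 = 15.5 m.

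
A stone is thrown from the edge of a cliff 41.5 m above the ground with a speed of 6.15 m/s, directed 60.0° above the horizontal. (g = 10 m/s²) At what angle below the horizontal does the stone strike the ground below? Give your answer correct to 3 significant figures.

84.0°

v_x = 6.15 cos 60.0° = 3.075 m/s.
At impact |v_y| = √(v_y0² + 2 g h) = √(5.326² + 2×10×41.5) = 29.30 m/s.
Angle below horizontal = arctan(|v_y| / v_x) = arctan(29.30 / 3.075) = 84.0°.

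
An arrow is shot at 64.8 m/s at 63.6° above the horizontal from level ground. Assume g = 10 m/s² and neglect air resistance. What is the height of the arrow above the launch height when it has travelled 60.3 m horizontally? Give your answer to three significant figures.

99.6 m

v_x = 64.8 cos 63.6° = 28.81 m/s, v_y0 = 64.8 sin 63.6° = 58.04 m/s.
Time to reach x = 60.3 m: t = x / v_x = 60.3 / 28.81 = 2.093 s.
y = v_y0 t − ½ g t² = 58.04×2.093 − 5.000×2.093² = 99.6 m.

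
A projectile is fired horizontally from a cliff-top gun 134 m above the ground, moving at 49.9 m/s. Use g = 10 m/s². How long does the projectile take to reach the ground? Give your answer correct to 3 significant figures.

The horizontal speed doesn't affect the fall. With v_y0 = 0, h = ½ g t².
t = √(2 × 134 / 10) = √26.80 = 5.18 s.

5.18 s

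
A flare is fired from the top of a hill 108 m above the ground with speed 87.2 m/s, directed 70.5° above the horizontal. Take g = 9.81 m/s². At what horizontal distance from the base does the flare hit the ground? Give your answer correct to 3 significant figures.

523 m

Components: v_x = 87.2 cos 70.5° = 29.11 m/s, v_y = 87.2 sin 70.5° = 82.20 m/s.
Vertical: 0 = 108 + 82.20 t − ½(9.81) t² ⇒ 4.905 t² − 82.20 t − 108 = 0.
t = [82.20 + √(6757 + 2119)] / 9.810 = 17.98 s.
Horizontal: R = v_x · t = 29.11 × 17.98 = 523 m.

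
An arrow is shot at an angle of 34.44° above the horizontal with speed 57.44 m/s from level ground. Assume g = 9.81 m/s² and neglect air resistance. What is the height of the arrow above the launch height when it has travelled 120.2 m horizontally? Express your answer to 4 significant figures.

50.85 m

v_x = 57.44 cos 34.44° = 47.372 m/s, v_y0 = 57.44 sin 34.44° = 32.485 m/s.
Time to reach x = 120.2 m: t = x / v_x = 120.2 / 47.372 = 2.5374 s.
y = v_y0 t − ½ g t² = 32.485×2.5374 − 4.905×2.5374² = 50.85 m.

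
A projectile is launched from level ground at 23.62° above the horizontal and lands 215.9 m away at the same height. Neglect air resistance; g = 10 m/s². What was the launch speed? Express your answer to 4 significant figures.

54.23 m/s

On level ground, R = v₀² sin(2θ) / g, so v₀ = √(R g / sin 2θ).
sin(2 × 23.62°) = 0.7342.
v₀ = √(215.9 × 10 / 0.7342) = √2940.6 = 54.23 m/s.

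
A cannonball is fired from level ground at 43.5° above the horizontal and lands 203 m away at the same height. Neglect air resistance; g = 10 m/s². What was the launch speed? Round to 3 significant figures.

On level ground, R = v₀² sin(2θ) / g, so v₀ = √(R g / sin 2θ).
sin(2 × 43.5°) = 0.9986.
v₀ = √(203 × 10 / 0.9986) = √2033 = 45.1 m/s.

45.1 m/s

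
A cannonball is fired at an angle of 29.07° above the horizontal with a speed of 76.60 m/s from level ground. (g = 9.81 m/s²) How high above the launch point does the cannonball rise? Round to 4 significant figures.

70.60 m

Vertical component of launch velocity: v_y = 76.60 sin 29.07° = 37.218 m/s.
At the highest point the vertical velocity is zero, so v_y² = 2 g h_max.
h_max = (37.218)² / (2 × 9.81) = 1385.2 / 19.62 = 70.60 m.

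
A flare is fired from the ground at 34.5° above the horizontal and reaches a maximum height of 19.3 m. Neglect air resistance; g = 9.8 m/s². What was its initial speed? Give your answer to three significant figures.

34.3 m/s

At maximum height v_y = 0, so (v₀ sin θ)² = 2 g H.
v₀ sin 34.5° = √(2 × 9.8 × 19.3) = 19.45 m/s.
v₀ = 19.45 / sin 34.5° = 19.45 / 0.5664 = 34.3 m/s.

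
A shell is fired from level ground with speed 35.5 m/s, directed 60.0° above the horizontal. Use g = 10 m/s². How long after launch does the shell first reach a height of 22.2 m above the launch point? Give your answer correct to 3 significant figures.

v_y0 = 35.5 sin 60.0° = 30.74 m/s.
Set y = v_y0 t − ½ g t² = 22.2: 5.000 t² − 30.74 t + 22.2 = 0.
t = [30.74 ± √(944.9 − 444.0)] / 10 = (30.74 ± 22.38) / 10, giving t = 0.836 s or t = 5.31 s.
The shell is on the way up at the first time, so t = 0.836 s.

0.836 s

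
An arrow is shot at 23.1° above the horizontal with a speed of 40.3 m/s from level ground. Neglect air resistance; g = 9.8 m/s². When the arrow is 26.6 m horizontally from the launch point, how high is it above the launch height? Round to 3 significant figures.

v_x = 40.3 cos 23.1° = 37.07 m/s, v_y0 = 40.3 sin 23.1° = 15.81 m/s.
Time to reach x = 26.6 m: t = x / v_x = 26.6 / 37.07 = 0.7176 s.
y = v_y0 t − ½ g t² = 15.81×0.7176 − 4.900×0.7176² = 8.82 m.

8.82 m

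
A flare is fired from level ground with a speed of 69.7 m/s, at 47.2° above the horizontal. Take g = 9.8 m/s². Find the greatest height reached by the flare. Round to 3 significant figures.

133 m

Vertical component of launch velocity: v_y = 69.7 sin 47.2° = 51.14 m/s.
At the highest point the vertical velocity is zero, so v_y² = 2 g h_max.
h_max = (51.14)² / (2 × 9.8) = 2615 / 19.60 = 133 m.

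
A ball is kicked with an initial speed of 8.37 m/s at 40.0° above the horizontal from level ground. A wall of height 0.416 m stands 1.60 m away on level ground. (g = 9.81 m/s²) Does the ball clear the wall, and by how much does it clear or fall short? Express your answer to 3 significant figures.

v_x = 8.37 cos 40.0° = 6.412 m/s; v_y0 = 8.37 sin 40.0° = 5.380 m/s.
Time to reach the wall: t = 1.60 / 6.412 = 0.2495 s.
Height at that point: y = 5.380×0.2495 − 4.905×0.2495² = 1.037 m.
That is 1.037 − 0.416 = 0.621 m above the top of the wall, so the ball clears it.

Yes — it clears the wall by 0.621 m.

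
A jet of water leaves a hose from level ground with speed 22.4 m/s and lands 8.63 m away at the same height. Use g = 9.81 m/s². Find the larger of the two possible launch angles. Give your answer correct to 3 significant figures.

Level-ground range: R = v₀² sin(2θ)/g ⇒ sin 2θ = R g / v₀² = 8.63×9.81/22.4² = 0.1687.
2θ = arcsin(0.1687) = 9.712° or 180° − 9.712° = 170.288°.
So θ = 4.86° or θ = 85.1°.

85.1°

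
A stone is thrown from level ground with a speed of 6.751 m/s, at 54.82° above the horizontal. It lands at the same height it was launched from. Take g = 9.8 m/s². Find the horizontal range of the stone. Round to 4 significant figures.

Components: v_x = 6.751 cos 54.82° = 3.8896 m/s, v_y = 6.751 sin 54.82° = 5.5179 m/s.
Time of flight (same landing height): t = 2 v_y / g = 2 × 5.5179 / 9.8 = 1.1261 s.
Range: R = v_x · t = 3.8896 × 1.1261 = 4.380 m.

4.380 m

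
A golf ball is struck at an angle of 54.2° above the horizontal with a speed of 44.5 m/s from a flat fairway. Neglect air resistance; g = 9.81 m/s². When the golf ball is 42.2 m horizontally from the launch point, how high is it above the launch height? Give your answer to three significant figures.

v_x = 44.5 cos 54.2° = 26.03 m/s, v_y0 = 44.5 sin 54.2° = 36.09 m/s.
Time to reach x = 42.2 m: t = x / v_x = 42.2 / 26.03 = 1.621 s.
y = v_y0 t − ½ g t² = 36.09×1.621 − 4.905×1.621² = 45.6 m.

45.6 m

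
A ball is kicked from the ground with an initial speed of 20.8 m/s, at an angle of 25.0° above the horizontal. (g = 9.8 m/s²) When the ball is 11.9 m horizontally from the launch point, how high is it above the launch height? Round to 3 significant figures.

3.60 m

v_x = 20.8 cos 25.0° = 18.85 m/s, v_y0 = 20.8 sin 25.0° = 8.790 m/s.
Time to reach x = 11.9 m: t = x / v_x = 11.9 / 18.85 = 0.6313 s.
y = v_y0 t − ½ g t² = 8.790×0.6313 − 4.900×0.6313² = 3.60 m.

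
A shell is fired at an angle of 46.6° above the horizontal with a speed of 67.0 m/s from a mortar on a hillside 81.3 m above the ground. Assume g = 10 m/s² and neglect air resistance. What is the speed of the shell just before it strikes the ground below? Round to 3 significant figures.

78.2 m/s

v_x = 67.0 cos 46.6° = 46.03 m/s is unchanged throughout.
For the vertical component, v_y² = v_y0² + 2 g h = (48.68)² + 2×10×81.3 = 3996, so |v_y| = 63.21 m/s.
Impact speed = √(v_x² + v_y²) = √(2119 + 3996) = 78.2 m/s.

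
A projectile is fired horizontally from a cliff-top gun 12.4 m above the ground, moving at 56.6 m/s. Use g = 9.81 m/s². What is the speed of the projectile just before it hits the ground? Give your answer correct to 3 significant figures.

58.7 m/s

Fall time: t = √(2 × 12.4 / 9.81) = 1.590 s.
At impact: v_x = 56.6 m/s (unchanged), v_y = g t = 9.81 × 1.590 = 15.60 m/s.
Speed = √(v_x² + v_y²) = √(3204 + 243.4) = 58.7 m/s.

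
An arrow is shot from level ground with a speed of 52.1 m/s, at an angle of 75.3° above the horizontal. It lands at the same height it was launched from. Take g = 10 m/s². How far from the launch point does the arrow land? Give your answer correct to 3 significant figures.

133 m

For level ground, R = v₀² sin(2θ) / g.
sin(2 × 75.3°) = sin 150.6° = 0.4909.
R = (52.1)² × 0.4909 / 10 = 133 m.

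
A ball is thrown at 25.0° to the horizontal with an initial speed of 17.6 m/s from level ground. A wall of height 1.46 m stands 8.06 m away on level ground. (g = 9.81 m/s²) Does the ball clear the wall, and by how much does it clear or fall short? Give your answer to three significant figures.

Yes — it clears the wall by 1.05 m.

v_x = 17.6 cos 25.0° = 15.95 m/s; v_y0 = 17.6 sin 25.0° = 7.438 m/s.
Time to reach the wall: t = 8.06 / 15.95 = 0.5053 s.
Height at that point: y = 7.438×0.5053 − 4.905×0.5053² = 2.506 m.
That is 2.506 − 1.46 = 1.05 m above the top of the wall, so the ball clears it.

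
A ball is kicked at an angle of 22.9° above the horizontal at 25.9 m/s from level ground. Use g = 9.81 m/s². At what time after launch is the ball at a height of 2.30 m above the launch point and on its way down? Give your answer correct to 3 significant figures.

1.79 s

v_y0 = 25.9 sin 22.9° = 10.08 m/s.
Set y = v_y0 t − ½ g t² = 2.30: 4.905 t² − 10.08 t + 2.30 = 0.
t = [10.08 ± √(101.6 − 45.13)] / 9.81 = (10.08 ± 7.515) / 9.81, giving t = 0.261 s or t = 1.79 s.
On the way down corresponds to the larger root: t = 1.79 s.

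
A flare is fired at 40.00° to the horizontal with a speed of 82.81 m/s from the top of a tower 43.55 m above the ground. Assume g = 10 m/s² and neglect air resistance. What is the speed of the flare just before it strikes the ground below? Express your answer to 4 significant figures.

87.91 m/s

v_x = 82.81 cos 40.00° = 63.436 m/s is unchanged throughout.
For the vertical component, v_y² = v_y0² + 2 g h = (53.229)² + 2×10×43.55 = 3704.3, so |v_y| = 60.863 m/s.
Impact speed = √(v_x² + v_y²) = √(4024.1 + 3704.3) = 87.91 m/s.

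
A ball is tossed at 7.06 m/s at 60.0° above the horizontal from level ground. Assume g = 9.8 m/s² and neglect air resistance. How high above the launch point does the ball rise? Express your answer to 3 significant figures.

Vertical component of launch velocity: v_y = 7.06 sin 60.0° = 6.114 m/s.
At the highest point the vertical velocity is zero, so v_y² = 2 g h_max.
h_max = (6.114)² / (2 × 9.8) = 37.38 / 19.60 = 1.91 m.

1.91 m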